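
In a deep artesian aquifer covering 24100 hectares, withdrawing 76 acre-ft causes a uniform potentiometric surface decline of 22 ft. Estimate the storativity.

A = 24100 hectares = 2.41 × 10^8 m²
Δh = 22 ft = 6.706 m
ΔV = 76 acre-ft = 93740 m³
S = ΔV / (A × Δh) = 93740 m³ / (2.41 × 10^8 m² × 6.706 m) = 5.801 × 10^-5

S ≈ 5.8 × 10^-5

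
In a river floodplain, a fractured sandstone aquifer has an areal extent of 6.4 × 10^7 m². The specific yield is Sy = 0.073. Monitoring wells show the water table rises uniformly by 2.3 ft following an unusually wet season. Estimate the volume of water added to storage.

ΔV ≈ 3.28 × 10^6 m³

Δh = 2.3 ft = 0.701 m
ΔV = Sy × A × Δh = 0.073 × 6.4 × 10^7 m² × 0.701 m = 3.275 × 10^6 m³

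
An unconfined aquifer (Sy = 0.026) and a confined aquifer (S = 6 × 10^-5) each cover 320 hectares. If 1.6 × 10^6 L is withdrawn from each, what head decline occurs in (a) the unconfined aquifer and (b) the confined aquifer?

Δh_u ≈ 0.0192 m; Δh_c ≈ 8.33 m

A = 320 hectares = 3.2 × 10^6 m²
ΔV = 1.6 × 10^6 L = 1600 m³
Unconfined: Δh_u = ΔV/(Sy·A) = 1600/(0.026 × 3.2 × 10^6) = 0.01923 m
Confined: Δh_c = ΔV/(S·A) = 1600/(6 × 10^-5 × 3.2 × 10^6) = 8.333 m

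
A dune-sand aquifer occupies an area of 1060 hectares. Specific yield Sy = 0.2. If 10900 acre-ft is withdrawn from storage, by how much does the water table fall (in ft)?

A = 1060 hectares = 1.06 × 10^7 m²
ΔV = 10900 acre-ft = 1.344 × 10^7 m³
Δh = ΔV / (Sy × A) = 1.344 × 10^7 m³ / (0.2 × 1.06 × 10^7 m²) = 6.342 m
Δh = 6.342 m = 20.81 ft

Δh ≈ 20.8 ft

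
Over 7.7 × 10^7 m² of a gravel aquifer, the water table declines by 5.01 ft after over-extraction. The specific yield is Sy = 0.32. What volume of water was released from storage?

ΔV ≈ 3.76 × 10^7 m³

Δh = 5.01 ft = 1.527 m
ΔV = Sy × A × Δh = 0.32 × 7.7 × 10^7 m² × 1.527 m = 3.763 × 10^7 m³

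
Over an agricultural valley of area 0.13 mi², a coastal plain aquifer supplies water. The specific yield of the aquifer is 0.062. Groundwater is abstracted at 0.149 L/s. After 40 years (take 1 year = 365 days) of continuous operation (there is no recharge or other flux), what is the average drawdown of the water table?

A = 0.13 mi² = 3.367 × 10^5 m²
Q = 0.149 L/s = 12.87 m³/d
t = 40 years = 14600 d
ΔV = Q × t = 12.87 m³/d × 14600 d = 1.88 × 10^5 m³
Δh = ΔV / (Sy × A) = 1.88 × 10^5 / (0.062 × 3.367 × 10^5) = 9.004 m

Δh ≈ 9 m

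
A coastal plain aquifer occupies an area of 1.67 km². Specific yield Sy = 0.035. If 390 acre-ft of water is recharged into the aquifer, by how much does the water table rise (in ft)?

A = 1.67 km² = 1.67 × 10^6 m²
ΔV = 390 acre-ft = 4.811 × 10^5 m³
Δh = ΔV / (Sy × A) = 4.811 × 10^5 m³ / (0.035 × 1.67 × 10^6 m²) = 8.23 m
Δh = 8.23 m = 27 ft

Δh ≈ 27 ft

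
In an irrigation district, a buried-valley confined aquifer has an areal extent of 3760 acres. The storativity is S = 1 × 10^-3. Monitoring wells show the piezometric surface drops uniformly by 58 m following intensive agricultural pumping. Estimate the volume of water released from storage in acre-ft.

ΔV ≈ 715 acre-ft

A = 3760 acres = 1.522 × 10^7 m²
ΔV = S × A × Δh = 0.001 × 1.522 × 10^7 m² × 58 m = 8.825 × 10^5 m³
ΔV = 8.825 × 10^5 m³ = 715.5 acre-ft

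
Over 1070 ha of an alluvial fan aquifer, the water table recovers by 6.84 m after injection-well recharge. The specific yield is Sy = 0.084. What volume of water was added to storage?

ΔV ≈ 6.15 × 10^6 m³

A = 1070 ha = 1.07 × 10^7 m²
ΔV = Sy × A × Δh = 0.084 × 1.07 × 10^7 m² × 6.84 m = 6.148 × 10^6 m³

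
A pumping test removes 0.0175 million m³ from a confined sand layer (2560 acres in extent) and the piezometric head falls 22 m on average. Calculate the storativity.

A = 2560 acres = 1.036 × 10^7 m²
ΔV = 0.0175 million m³ = 17500 m³
S = ΔV / (A × Δh) = 17500 m³ / (1.036 × 10^7 m² × 22 m) = 7.678 × 10^-5

S ≈ 7.7 × 10^-5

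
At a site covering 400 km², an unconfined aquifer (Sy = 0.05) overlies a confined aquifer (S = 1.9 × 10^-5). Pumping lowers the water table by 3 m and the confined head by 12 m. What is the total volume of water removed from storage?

A = 400 km² = 4 × 10^8 m²
Unconfined: ΔV_u = Sy × A × Δh_u = 0.05 × 4 × 10^8 × 3 = 6 × 10^7 m³
Confined: ΔV_c = S × A × Δh_c = 1.9 × 10^-5 × 4 × 10^8 × 12 = 91200 m³
Total ΔV = 6 × 10^7 + 91200 = 6.009 × 10^7 m³

ΔV ≈ 6.01 × 10^7 m³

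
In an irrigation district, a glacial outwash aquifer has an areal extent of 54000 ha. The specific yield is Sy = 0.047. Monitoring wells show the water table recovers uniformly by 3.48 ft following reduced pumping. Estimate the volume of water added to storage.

ΔV ≈ 2.69 × 10^7 m³

A = 54000 ha = 5.4 × 10^8 m²
Δh = 3.48 ft = 1.061 m
ΔV = Sy × A × Δh = 0.047 × 5.4 × 10^8 m² × 1.061 m = 2.692 × 10^7 m³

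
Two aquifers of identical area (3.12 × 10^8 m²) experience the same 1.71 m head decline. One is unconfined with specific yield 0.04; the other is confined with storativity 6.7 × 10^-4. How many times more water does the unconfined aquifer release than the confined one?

ΔV_u / ΔV_c ≈ 59.7

Unconfined: ΔV_u = Sy × A × Δh = 0.04 × 3.12 × 10^8 × 1.71 = 2.134 × 10^7 m³
Confined: ΔV_c = S × A × Δh = 6.7 × 10^-4 × 3.12 × 10^8 × 1.71 = 3.575 × 10^5 m³
Ratio = ΔV_u / ΔV_c = Sy / S = 0.04 / 6.7 × 10^-4 = 59.7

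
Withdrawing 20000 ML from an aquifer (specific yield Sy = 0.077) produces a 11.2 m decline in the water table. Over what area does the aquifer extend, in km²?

ΔV = 20000 ML = 2 × 10^7 m³
A = ΔV / (Sy × Δh) = 2 × 10^7 / (0.077 × 11.2) = 2.319 × 10^7 m²
A = 2.319 × 10^7 m² = 23.19 km²

A ≈ 23.2 km²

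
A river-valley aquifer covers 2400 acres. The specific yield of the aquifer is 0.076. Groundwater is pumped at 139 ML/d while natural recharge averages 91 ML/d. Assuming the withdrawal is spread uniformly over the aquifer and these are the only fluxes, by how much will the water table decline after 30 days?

A = 2400 acres = 9.712 × 10^6 m²
Net abstraction = 139 − 91 = 48 ML/d
Q_net = 48 ML/d = 48000 m³/d
ΔV = Q × t = 48000 m³/d × 30 d = 1.44 × 10^6 m³
Δh = ΔV / (Sy × A) = 1.44 × 10^6 / (0.076 × 9.712 × 10^6) = 1.951 m

Δh ≈ 1.95 m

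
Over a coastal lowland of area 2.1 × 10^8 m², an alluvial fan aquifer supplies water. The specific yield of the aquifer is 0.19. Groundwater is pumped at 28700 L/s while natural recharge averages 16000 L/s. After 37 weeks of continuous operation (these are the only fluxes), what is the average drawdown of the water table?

Net abstraction = 28700 − 16000 = 12700 L/s
Q_net = 12700 L/s = 1.097 × 10^6 m³/d
t = 37 weeks = 259 d
ΔV = Q × t = 1.097 × 10^6 m³/d × 259 d = 2.842 × 10^8 m³
Δh = ΔV / (Sy × A) = 2.842 × 10^8 / (0.19 × 2.1 × 10^8) = 7.123 m

Δh ≈ 7.12 m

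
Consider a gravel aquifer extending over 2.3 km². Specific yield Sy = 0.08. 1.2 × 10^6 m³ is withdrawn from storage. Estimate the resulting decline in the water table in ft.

Δh ≈ 21.4 ft

A = 2.3 km² = 2.3 × 10^6 m²
Δh = ΔV / (Sy × A) = 1.2 × 10^6 m³ / (0.08 × 2.3 × 10^6 m²) = 6.522 m
Δh = 6.522 m = 21.4 ft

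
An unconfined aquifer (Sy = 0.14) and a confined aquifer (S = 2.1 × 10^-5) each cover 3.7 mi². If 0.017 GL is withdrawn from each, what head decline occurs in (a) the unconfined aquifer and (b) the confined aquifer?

A = 3.7 mi² = 9.583 × 10^6 m²
ΔV = 0.017 GL = 17000 m³
Unconfined: Δh_u = ΔV/(Sy·A) = 17000/(0.14 × 9.583 × 10^6) = 0.01267 m
Confined: Δh_c = ΔV/(S·A) = 17000/(2.1 × 10^-5 × 9.583 × 10^6) = 84.48 m

Δh_u ≈ 0.0127 m; Δh_c ≈ 84.5 m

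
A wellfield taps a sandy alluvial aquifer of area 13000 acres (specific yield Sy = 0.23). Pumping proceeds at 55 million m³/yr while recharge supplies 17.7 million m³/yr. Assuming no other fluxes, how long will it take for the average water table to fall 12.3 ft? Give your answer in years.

t ≈ 1.22 years

A = 13000 acres = 5.261 × 10^7 m²
Δh = 12.3 ft = 3.749 m
ΔV = Sy × A × Δh = 0.23 × 5.261 × 10^7 × 3.749 = 4.536 × 10^7 m³
Net withdrawal = 55 − 17.7 = 37.3 million m³/yr = 1.022 × 10^5 m³/d
t = ΔV / Q = 4.536 × 10^7 m³ / 1.022 × 10^5 m³/d = 443.9 d
t = 443.9 d ≈ 1.216 years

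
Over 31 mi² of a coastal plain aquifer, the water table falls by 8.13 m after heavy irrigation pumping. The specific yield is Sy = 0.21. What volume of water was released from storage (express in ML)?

ΔV ≈ 1.37 × 10^5 ML

A = 31 mi² = 8.029 × 10^7 m²
ΔV = Sy × A × Δh = 0.21 × 8.029 × 10^7 m² × 8.13 m = 1.371 × 10^8 m³
ΔV = 1.371 × 10^8 m³ = 1.371 × 10^5 ML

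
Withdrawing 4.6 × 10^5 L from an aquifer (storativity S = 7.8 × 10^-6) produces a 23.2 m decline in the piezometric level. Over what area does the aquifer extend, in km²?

A ≈ 2.54 km²

ΔV = 4.6 × 10^5 L = 460 m³
A = ΔV / (S × Δh) = 460 / (7.8 × 10^-6 × 23.2) = 2.542 × 10^6 m²
A = 2.542 × 10^6 m² = 2.542 km²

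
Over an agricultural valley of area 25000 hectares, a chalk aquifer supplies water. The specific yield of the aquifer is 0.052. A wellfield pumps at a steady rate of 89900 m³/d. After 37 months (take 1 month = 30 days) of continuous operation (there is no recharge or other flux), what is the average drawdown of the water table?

Δh ≈ 7.68 m

A = 25000 hectares = 2.5 × 10^8 m²
t = 37 months = 1110 d
ΔV = Q × t = 89900 m³/d × 1110 d = 9.979 × 10^7 m³
Δh = ΔV / (Sy × A) = 9.979 × 10^7 / (0.052 × 2.5 × 10^8) = 7.676 m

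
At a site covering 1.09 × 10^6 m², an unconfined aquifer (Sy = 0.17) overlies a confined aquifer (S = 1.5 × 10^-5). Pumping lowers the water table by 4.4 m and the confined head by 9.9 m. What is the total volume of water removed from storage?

Unconfined: ΔV_u = Sy × A × Δh_u = 0.17 × 1.09 × 10^6 × 4.4 = 8.153 × 10^5 m³
Confined: ΔV_c = S × A × Δh_c = 1.5 × 10^-5 × 1.09 × 10^6 × 9.9 = 161.9 m³
Total ΔV = 8.153 × 10^5 + 161.9 = 8.155 × 10^5 m³

ΔV ≈ 8.15 × 10^5 m³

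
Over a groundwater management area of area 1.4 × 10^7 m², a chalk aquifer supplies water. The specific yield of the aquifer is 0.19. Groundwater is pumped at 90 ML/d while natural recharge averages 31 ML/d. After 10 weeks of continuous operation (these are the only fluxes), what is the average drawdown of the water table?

Net abstraction = 90 − 31 = 59 ML/d
Q_net = 59 ML/d = 59000 m³/d
t = 10 weeks = 70 d
ΔV = Q × t = 59000 m³/d × 70 d = 4.13 × 10^6 m³
Δh = ΔV / (Sy × A) = 4.13 × 10^6 / (0.19 × 1.4 × 10^7) = 1.553 m

Δh ≈ 1.55 m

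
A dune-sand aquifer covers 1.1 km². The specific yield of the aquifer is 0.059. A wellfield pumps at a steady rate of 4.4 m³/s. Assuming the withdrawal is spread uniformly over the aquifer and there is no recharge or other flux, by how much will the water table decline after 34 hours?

A = 1.1 km² = 1.1 × 10^6 m²
Q = 4.4 m³/s = 3.802 × 10^5 m³/d
t = 34 hours = 1.417 d
ΔV = Q × t = 3.802 × 10^5 m³/d × 1.417 d = 5.386 × 10^5 m³
Δh = ΔV / (Sy × A) = 5.386 × 10^5 / (0.059 × 1.1 × 10^6) = 8.298 m

Δh ≈ 8.3 m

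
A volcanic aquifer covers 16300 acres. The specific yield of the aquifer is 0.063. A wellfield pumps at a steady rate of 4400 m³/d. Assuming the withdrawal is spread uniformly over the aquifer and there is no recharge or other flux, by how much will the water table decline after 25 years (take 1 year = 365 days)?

Δh ≈ 9.66 m

A = 16300 acres = 6.596 × 10^7 m²
t = 25 years = 9125 d
ΔV = Q × t = 4400 m³/d × 9125 d = 4.015 × 10^7 m³
Δh = ΔV / (Sy × A) = 4.015 × 10^7 / (0.063 × 6.596 × 10^7) = 9.661 m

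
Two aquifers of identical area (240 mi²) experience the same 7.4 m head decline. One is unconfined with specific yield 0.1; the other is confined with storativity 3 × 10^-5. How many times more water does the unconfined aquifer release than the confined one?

A = 240 mi² = 6.216 × 10^8 m²
Unconfined: ΔV_u = Sy × A × Δh = 0.1 × 6.216 × 10^8 × 7.4 = 4.6 × 10^8 m³
Confined: ΔV_c = S × A × Δh = 3 × 10^-5 × 6.216 × 10^8 × 7.4 = 1.38 × 10^5 m³
Ratio = ΔV_u / ΔV_c = Sy / S = 0.1 / 3 × 10^-5 = 3333

ΔV_u / ΔV_c ≈ 3330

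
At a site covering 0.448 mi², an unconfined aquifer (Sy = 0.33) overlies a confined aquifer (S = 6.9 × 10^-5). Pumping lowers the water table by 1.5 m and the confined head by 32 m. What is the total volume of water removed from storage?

ΔV ≈ 5.77 × 10^5 m³

A = 0.448 mi² = 1.16 × 10^6 m²
Unconfined: ΔV_u = Sy × A × Δh_u = 0.33 × 1.16 × 10^6 × 1.5 = 5.744 × 10^5 m³
Confined: ΔV_c = S × A × Δh_c = 6.9 × 10^-5 × 1.16 × 10^6 × 32 = 2562 m³
Total ΔV = 5.744 × 10^5 + 2562 = 5.769 × 10^5 m³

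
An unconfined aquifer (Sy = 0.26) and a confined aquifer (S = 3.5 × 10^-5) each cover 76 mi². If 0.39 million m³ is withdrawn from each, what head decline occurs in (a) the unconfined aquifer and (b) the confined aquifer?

Δh_u ≈ 0.00762 m; Δh_c ≈ 56.6 m

A = 76 mi² = 1.968 × 10^8 m²
ΔV = 0.39 million m³ = 3.9 × 10^5 m³
Unconfined: Δh_u = ΔV/(Sy·A) = 3.9 × 10^5/(0.26 × 1.968 × 10^8) = 0.00762 m
Confined: Δh_c = ΔV/(S·A) = 3.9 × 10^5/(3.5 × 10^-5 × 1.968 × 10^8) = 56.61 m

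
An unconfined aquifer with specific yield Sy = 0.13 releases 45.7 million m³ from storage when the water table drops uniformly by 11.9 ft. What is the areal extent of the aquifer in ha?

A ≈ 9690 ha

Δh = 11.9 ft = 3.627 m
ΔV = 45.7 million m³ = 4.57 × 10^7 m³
A = ΔV / (Sy × Δh) = 4.57 × 10^7 / (0.13 × 3.627) = 9.692 × 10^7 m²
A = 9.692 × 10^7 m² = 9692 ha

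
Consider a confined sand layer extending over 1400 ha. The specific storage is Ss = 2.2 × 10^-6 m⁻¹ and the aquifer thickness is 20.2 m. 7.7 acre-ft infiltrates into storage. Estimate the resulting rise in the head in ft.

Δh ≈ 50.1 ft

S = Ss × b = 2.2 × 10^-6 m⁻¹ × 20.2 m = 4.444 × 10^-5
A = 1400 ha = 1.4 × 10^7 m²
ΔV = 7.7 acre-ft = 9498 m³
Δh = ΔV / (S × A) = 9498 m³ / (4.444 × 10^-5 × 1.4 × 10^7 m²) = 15.27 m
Δh = 15.27 m = 50.08 ft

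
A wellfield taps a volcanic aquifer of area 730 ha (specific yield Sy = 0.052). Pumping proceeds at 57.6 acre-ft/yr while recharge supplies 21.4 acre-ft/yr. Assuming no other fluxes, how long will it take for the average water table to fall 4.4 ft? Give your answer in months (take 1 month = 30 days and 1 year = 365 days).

A = 730 ha = 7.3 × 10^6 m²
Δh = 4.4 ft = 1.341 m
ΔV = Sy × A × Δh = 0.052 × 7.3 × 10^6 × 1.341 = 5.091 × 10^5 m³
Net withdrawal = 57.6 − 21.4 = 36.2 acre-ft/yr = 122.3 m³/d
t = ΔV / Q = 5.091 × 10^5 m³ / 122.3 m³/d = 4161 d
t = 4161 d ≈ 138.7 months

t ≈ 139 months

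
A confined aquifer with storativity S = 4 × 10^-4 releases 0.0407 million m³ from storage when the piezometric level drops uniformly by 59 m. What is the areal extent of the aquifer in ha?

A ≈ 172 ha

ΔV = 0.0407 million m³ = 40700 m³
A = ΔV / (S × Δh) = 40700 / (4 × 10^-4 × 59) = 1.725 × 10^6 m²
A = 1.725 × 10^6 m² = 172.5 ha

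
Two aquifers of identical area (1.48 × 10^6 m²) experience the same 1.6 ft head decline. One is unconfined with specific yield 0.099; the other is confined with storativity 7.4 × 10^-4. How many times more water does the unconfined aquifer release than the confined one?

Δh = 1.6 ft = 0.4877 m
Unconfined: ΔV_u = Sy × A × Δh = 0.099 × 1.48 × 10^6 × 0.4877 = 71450 m³
Confined: ΔV_c = S × A × Δh = 7.4 × 10^-4 × 1.48 × 10^6 × 0.4877 = 534.1 m³
Ratio = ΔV_u / ΔV_c = Sy / S = 0.099 / 7.4 × 10^-4 = 133.8

ΔV_u / ΔV_c ≈ 134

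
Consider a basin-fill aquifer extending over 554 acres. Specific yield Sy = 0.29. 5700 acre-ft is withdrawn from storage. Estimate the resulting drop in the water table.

A = 554 acres = 2.242 × 10^6 m²
ΔV = 5700 acre-ft = 7.031 × 10^6 m³
Δh = ΔV / (Sy × A) = 7.031 × 10^6 m³ / (0.29 × 2.242 × 10^6 m²) = 10.81 m

Δh ≈ 10.8 m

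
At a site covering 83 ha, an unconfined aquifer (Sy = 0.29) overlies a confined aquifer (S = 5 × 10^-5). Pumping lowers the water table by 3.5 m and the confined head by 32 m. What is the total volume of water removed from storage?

A = 83 ha = 8.3 × 10^5 m²
Unconfined: ΔV_u = Sy × A × Δh_u = 0.29 × 8.3 × 10^5 × 3.5 = 8.424 × 10^5 m³
Confined: ΔV_c = S × A × Δh_c = 5 × 10^-5 × 8.3 × 10^5 × 32 = 1328 m³
Total ΔV = 8.424 × 10^5 + 1328 = 8.438 × 10^5 m³

ΔV ≈ 8.44 × 10^5 m³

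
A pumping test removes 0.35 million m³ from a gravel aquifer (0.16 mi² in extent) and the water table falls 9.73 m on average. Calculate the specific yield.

A = 0.16 mi² = 4.144 × 10^5 m²
ΔV = 0.35 million m³ = 3.5 × 10^5 m³
Sy = ΔV / (A × Δh) = 3.5 × 10^5 m³ / (4.144 × 10^5 m² × 9.73 m) = 0.0868

Sy ≈ 0.087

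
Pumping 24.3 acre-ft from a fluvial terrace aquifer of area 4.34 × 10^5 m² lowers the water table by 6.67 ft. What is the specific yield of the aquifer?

Sy ≈ 0.034

Δh = 6.67 ft = 2.033 m
ΔV = 24.3 acre-ft = 29970 m³
Sy = ΔV / (A × Δh) = 29970 m³ / (4.34 × 10^5 m² × 2.033 m) = 0.03397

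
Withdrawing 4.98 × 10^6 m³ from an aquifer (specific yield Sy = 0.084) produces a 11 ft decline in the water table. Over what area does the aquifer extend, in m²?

Δh = 11 ft = 3.353 m
A = ΔV / (Sy × Δh) = 4.98 × 10^6 / (0.084 × 3.353) = 1.768 × 10^7 m²

A ≈ 1.77 × 10^7 m²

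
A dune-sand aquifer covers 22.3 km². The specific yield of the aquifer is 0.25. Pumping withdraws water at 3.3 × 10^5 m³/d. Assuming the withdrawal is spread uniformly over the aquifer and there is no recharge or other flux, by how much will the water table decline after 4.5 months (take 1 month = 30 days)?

Δh ≈ 7.99 m

A = 22.3 km² = 2.23 × 10^7 m²
t = 4.5 months = 135 d
ΔV = Q × t = 3.3 × 10^5 m³/d × 135 d = 4.455 × 10^7 m³
Δh = ΔV / (Sy × A) = 4.455 × 10^7 / (0.25 × 2.23 × 10^7) = 7.991 m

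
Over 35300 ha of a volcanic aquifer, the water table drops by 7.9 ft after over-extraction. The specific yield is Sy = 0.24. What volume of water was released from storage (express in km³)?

A = 35300 ha = 3.53 × 10^8 m²
Δh = 7.9 ft = 2.408 m
ΔV = Sy × A × Δh = 0.24 × 3.53 × 10^8 m² × 2.408 m = 2.04 × 10^8 m³
ΔV = 2.04 × 10^8 m³ = 0.204 km³

ΔV ≈ 0.204 km³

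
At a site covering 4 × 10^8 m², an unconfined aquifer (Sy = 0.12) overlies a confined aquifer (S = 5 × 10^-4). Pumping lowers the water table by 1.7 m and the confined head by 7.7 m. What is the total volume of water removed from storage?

ΔV ≈ 8.31 × 10^7 m³

Unconfined: ΔV_u = Sy × A × Δh_u = 0.12 × 4 × 10^8 × 1.7 = 8.16 × 10^7 m³
Confined: ΔV_c = S × A × Δh_c = 5 × 10^-4 × 4 × 10^8 × 7.7 = 1.54 × 10^6 m³
Total ΔV = 8.16 × 10^7 + 1.54 × 10^6 = 8.314 × 10^7 m³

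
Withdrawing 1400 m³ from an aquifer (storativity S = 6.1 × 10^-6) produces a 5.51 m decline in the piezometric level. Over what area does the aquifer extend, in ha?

A = ΔV / (S × Δh) = 1400 / (6.1 × 10^-6 × 5.51) = 4.165 × 10^7 m²
A = 4.165 × 10^7 m² = 4165 ha

A ≈ 4170 ha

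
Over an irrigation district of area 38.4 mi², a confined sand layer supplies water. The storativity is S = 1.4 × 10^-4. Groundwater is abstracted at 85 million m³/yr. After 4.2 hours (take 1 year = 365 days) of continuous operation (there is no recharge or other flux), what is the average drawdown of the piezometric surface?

Δh ≈ 2.93 m

A = 38.4 mi² = 9.946 × 10^7 m²
Q = 85 million m³/yr = 2.329 × 10^5 m³/d
t = 4.2 hours = 0.175 d
ΔV = Q × t = 2.329 × 10^5 m³/d × 0.175 d = 40750 m³
Δh = ΔV / (S × A) = 40750 / (1.4 × 10^-4 × 9.946 × 10^7) = 2.927 m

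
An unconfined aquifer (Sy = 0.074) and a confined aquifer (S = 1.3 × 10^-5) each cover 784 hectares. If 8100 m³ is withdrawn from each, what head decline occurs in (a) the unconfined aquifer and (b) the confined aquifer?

Δh_u ≈ 0.014 m; Δh_c ≈ 79.5 m

A = 784 hectares = 7.84 × 10^6 m²
Unconfined: Δh_u = ΔV/(Sy·A) = 8100/(0.074 × 7.84 × 10^6) = 0.01396 m
Confined: Δh_c = ΔV/(S·A) = 8100/(1.3 × 10^-5 × 7.84 × 10^6) = 79.47 m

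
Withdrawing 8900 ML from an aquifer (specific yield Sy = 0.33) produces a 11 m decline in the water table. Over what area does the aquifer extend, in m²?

A ≈ 2.45 × 10^6 m²

ΔV = 8900 ML = 8.9 × 10^6 m³
A = ΔV / (Sy × Δh) = 8.9 × 10^6 / (0.33 × 11) = 2.452 × 10^6 m²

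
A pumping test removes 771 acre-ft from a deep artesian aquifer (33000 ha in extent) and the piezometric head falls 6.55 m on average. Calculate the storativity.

S ≈ 4.4 × 10^-4

A = 33000 ha = 3.3 × 10^8 m²
ΔV = 771 acre-ft = 9.51 × 10^5 m³
S = ΔV / (A × Δh) = 9.51 × 10^5 m³ / (3.3 × 10^8 m² × 6.55 m) = 4.4 × 10^-4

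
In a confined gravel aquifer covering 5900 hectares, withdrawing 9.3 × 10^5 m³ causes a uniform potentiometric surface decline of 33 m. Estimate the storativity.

A = 5900 hectares = 5.9 × 10^7 m²
S = ΔV / (A × Δh) = 9.3 × 10^5 m³ / (5.9 × 10^7 m² × 33 m) = 4.777 × 10^-4

S ≈ 4.8 × 10^-4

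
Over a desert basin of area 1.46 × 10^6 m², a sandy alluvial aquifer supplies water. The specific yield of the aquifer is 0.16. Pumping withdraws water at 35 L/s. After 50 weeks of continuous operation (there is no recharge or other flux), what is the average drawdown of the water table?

Q = 35 L/s = 3024 m³/d
t = 50 weeks = 350 d
ΔV = Q × t = 3024 m³/d × 350 d = 1.058 × 10^6 m³
Δh = ΔV / (Sy × A) = 1.058 × 10^6 / (0.16 × 1.46 × 10^6) = 4.531 m

Δh ≈ 4.53 m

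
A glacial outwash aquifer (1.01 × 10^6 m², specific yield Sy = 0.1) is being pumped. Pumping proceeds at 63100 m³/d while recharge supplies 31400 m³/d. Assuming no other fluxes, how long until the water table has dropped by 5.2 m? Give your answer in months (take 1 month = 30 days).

t ≈ 0.552 months

ΔV = Sy × A × Δh = 0.1 × 1.01 × 10^6 × 5.2 = 5.252 × 10^5 m³
Net withdrawal = 63100 − 31400 = 31700 m³/d
t = ΔV / Q = 5.252 × 10^5 m³ / 31700 m³/d = 16.57 d
t = 16.57 d ≈ 0.5523 months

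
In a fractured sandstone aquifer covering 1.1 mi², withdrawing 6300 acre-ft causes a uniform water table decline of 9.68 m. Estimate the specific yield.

Sy ≈ 0.28

A = 1.1 mi² = 2.849 × 10^6 m²
ΔV = 6300 acre-ft = 7.771 × 10^6 m³
Sy = ΔV / (A × Δh) = 7.771 × 10^6 m³ / (2.849 × 10^6 m² × 9.68 m) = 0.2818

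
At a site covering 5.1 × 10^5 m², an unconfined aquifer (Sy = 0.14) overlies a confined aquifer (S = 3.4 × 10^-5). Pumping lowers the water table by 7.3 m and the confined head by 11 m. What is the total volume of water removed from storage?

Unconfined: ΔV_u = Sy × A × Δh_u = 0.14 × 5.1 × 10^5 × 7.3 = 5.212 × 10^5 m³
Confined: ΔV_c = S × A × Δh_c = 3.4 × 10^-5 × 5.1 × 10^5 × 11 = 190.7 m³
Total ΔV = 5.212 × 10^5 + 190.7 = 5.214 × 10^5 m³

ΔV ≈ 5.21 × 10^5 m³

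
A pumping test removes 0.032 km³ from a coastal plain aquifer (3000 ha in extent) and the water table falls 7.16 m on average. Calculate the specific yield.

Sy ≈ 0.15

A = 3000 ha = 3 × 10^7 m²
ΔV = 0.032 km³ = 3.2 × 10^7 m³
Sy = ΔV / (A × Δh) = 3.2 × 10^7 m³ / (3 × 10^7 m² × 7.16 m) = 0.149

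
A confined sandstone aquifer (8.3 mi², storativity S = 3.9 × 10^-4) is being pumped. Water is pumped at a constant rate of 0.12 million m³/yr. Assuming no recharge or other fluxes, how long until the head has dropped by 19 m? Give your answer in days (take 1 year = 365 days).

A = 8.3 mi² = 2.15 × 10^7 m²
ΔV = S × A × Δh = 3.9 × 10^-4 × 2.15 × 10^7 × 19 = 1.593 × 10^5 m³
Q = 0.12 million m³/yr = 328.8 m³/d
t = ΔV / Q = 1.593 × 10^5 m³ / 328.8 m³/d = 484.5 d

t ≈ 485 days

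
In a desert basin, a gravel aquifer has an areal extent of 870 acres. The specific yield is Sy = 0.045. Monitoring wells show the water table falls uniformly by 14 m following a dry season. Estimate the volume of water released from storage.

ΔV ≈ 2.22 × 10^6 m³

A = 870 acres = 3.521 × 10^6 m²
ΔV = Sy × A × Δh = 0.045 × 3.521 × 10^6 m² × 14 m = 2.218 × 10^6 m³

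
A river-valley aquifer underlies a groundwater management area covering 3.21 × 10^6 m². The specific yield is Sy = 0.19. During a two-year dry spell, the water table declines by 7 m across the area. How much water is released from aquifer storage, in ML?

ΔV ≈ 4270 ML

ΔV = Sy × A × Δh = 0.19 × 3.21 × 10^6 m² × 7 m = 4.269 × 10^6 m³
ΔV = 4.269 × 10^6 m³ = 4269 ML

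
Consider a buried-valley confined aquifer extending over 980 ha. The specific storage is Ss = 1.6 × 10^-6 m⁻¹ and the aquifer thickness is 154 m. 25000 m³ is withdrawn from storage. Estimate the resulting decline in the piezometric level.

Δh ≈ 10.4 m

S = Ss × b = 1.6 × 10^-6 m⁻¹ × 154 m = 2.464 × 10^-4
A = 980 ha = 9.8 × 10^6 m²
Δh = ΔV / (S × A) = 25000 m³ / (2.464 × 10^-4 × 9.8 × 10^6 m²) = 10.35 m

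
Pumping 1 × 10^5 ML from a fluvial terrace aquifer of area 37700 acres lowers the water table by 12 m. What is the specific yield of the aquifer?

A = 37700 acres = 1.526 × 10^8 m²
ΔV = 1 × 10^5 ML = 1 × 10^8 m³
Sy = ΔV / (A × Δh) = 1 × 10^8 m³ / (1.526 × 10^8 m² × 12 m) = 0.05462

Sy ≈ 0.055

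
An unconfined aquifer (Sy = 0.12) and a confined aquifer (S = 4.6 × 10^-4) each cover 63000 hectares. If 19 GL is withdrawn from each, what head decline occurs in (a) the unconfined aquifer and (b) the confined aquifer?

Δh_u ≈ 0.251 m; Δh_c ≈ 65.6 m

A = 63000 hectares = 6.3 × 10^8 m²
ΔV = 19 GL = 1.9 × 10^7 m³
Unconfined: Δh_u = ΔV/(Sy·A) = 1.9 × 10^7/(0.12 × 6.3 × 10^8) = 0.2513 m
Confined: Δh_c = ΔV/(S·A) = 1.9 × 10^7/(4.6 × 10^-4 × 6.3 × 10^8) = 65.56 m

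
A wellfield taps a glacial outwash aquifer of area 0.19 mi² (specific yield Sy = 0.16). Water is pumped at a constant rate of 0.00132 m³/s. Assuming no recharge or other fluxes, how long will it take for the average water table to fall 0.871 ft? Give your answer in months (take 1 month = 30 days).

t ≈ 6.11 months

A = 0.19 mi² = 4.921 × 10^5 m²
Δh = 0.871 ft = 0.2655 m
ΔV = Sy × A × Δh = 0.16 × 4.921 × 10^5 × 0.2655 = 20900 m³
Q = 0.00132 m³/s = 114 m³/d
t = ΔV / Q = 20900 m³ / 114 m³/d = 183.3 d
t = 183.3 d ≈ 6.109 months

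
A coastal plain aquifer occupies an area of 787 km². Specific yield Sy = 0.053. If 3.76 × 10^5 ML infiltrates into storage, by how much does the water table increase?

Δh ≈ 9.01 m

A = 787 km² = 7.87 × 10^8 m²
ΔV = 3.76 × 10^5 ML = 3.76 × 10^8 m³
Δh = ΔV / (Sy × A) = 3.76 × 10^8 m³ / (0.053 × 7.87 × 10^8 m²) = 9.014 m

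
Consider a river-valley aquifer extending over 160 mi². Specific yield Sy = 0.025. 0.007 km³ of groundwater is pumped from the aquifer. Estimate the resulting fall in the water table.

A = 160 mi² = 4.144 × 10^8 m²
ΔV = 0.007 km³ = 7 × 10^6 m³
Δh = ΔV / (Sy × A) = 7 × 10^6 m³ / (0.025 × 4.144 × 10^8 m²) = 0.6757 m

Δh ≈ 0.676 m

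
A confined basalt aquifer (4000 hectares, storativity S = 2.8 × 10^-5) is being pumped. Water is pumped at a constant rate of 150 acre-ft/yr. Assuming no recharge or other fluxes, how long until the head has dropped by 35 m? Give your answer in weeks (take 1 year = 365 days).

t ≈ 11 weeks

A = 4000 hectares = 4 × 10^7 m²
ΔV = S × A × Δh = 2.8 × 10^-5 × 4 × 10^7 × 35 = 39200 m³
Q = 150 acre-ft/yr = 506.9 m³/d
t = ΔV / Q = 39200 m³ / 506.9 m³/d = 77.33 d
t = 77.33 d ≈ 11.05 weeks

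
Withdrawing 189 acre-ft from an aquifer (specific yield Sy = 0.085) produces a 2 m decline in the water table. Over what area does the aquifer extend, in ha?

ΔV = 189 acre-ft = 2.331 × 10^5 m³
A = ΔV / (Sy × Δh) = 2.331 × 10^5 / (0.085 × 2) = 1.371 × 10^6 m²
A = 1.371 × 10^6 m² = 137.1 ha

A ≈ 137 ha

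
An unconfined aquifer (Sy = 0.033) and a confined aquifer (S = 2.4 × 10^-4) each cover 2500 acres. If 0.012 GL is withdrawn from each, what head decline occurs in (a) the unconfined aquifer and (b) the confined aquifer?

A = 2500 acres = 1.012 × 10^7 m²
ΔV = 0.012 GL = 12000 m³
Unconfined: Δh_u = ΔV/(Sy·A) = 12000/(0.033 × 1.012 × 10^7) = 0.03594 m
Confined: Δh_c = ΔV/(S·A) = 12000/(2.4 × 10^-4 × 1.012 × 10^7) = 4.942 m

Δh_u ≈ 0.0359 m; Δh_c ≈ 4.94 m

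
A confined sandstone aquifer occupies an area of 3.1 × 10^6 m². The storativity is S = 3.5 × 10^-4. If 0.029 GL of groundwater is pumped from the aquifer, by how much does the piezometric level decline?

ΔV = 0.029 GL = 29000 m³
Δh = ΔV / (S × A) = 29000 m³ / (3.5 × 10^-4 × 3.1 × 10^6 m²) = 26.73 m

Δh ≈ 26.7 m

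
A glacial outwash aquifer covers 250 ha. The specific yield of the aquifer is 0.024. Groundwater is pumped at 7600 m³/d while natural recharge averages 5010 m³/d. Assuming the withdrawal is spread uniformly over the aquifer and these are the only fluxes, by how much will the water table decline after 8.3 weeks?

A = 250 ha = 2.5 × 10^6 m²
Net abstraction = 7600 − 5010 = 2590 m³/d
t = 8.3 weeks = 58.1 d
ΔV = Q × t = 2590 m³/d × 58.1 d = 1.505 × 10^5 m³
Δh = ΔV / (Sy × A) = 1.505 × 10^5 / (0.024 × 2.5 × 10^6) = 2.508 m

Δh ≈ 2.51 m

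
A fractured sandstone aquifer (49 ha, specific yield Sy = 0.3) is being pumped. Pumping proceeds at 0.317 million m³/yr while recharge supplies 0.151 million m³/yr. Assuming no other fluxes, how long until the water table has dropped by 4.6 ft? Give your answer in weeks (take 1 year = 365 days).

A = 49 ha = 4.9 × 10^5 m²
Δh = 4.6 ft = 1.402 m
ΔV = Sy × A × Δh = 0.3 × 4.9 × 10^5 × 1.402 = 2.061 × 10^5 m³
Net withdrawal = 0.317 − 0.151 = 0.166 million m³/yr = 454.8 m³/d
t = ΔV / Q = 2.061 × 10^5 m³ / 454.8 m³/d = 453.2 d
t = 453.2 d ≈ 64.74 weeks

t ≈ 64.7 weeks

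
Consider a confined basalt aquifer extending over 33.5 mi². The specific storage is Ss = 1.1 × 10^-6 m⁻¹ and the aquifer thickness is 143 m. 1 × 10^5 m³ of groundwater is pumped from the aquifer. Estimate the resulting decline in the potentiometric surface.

Δh ≈ 7.33 m

S = Ss × b = 1.1 × 10^-6 m⁻¹ × 143 m = 1.573 × 10^-4
A = 33.5 mi² = 8.676 × 10^7 m²
Δh = ΔV / (S × A) = 1 × 10^5 m³ / (1.573 × 10^-4 × 8.676 × 10^7 m²) = 7.327 m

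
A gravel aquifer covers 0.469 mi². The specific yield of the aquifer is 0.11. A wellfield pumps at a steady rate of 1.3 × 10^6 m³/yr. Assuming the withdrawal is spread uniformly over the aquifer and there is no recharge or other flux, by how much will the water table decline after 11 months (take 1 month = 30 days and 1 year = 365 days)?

Δh ≈ 8.8 m

A = 0.469 mi² = 1.215 × 10^6 m²
Q = 1.3 × 10^6 m³/yr = 3562 m³/d
t = 11 months = 330 d
ΔV = Q × t = 3562 m³/d × 330 d = 1.175 × 10^6 m³
Δh = ΔV / (Sy × A) = 1.175 × 10^6 / (0.11 × 1.215 × 10^6) = 8.796 m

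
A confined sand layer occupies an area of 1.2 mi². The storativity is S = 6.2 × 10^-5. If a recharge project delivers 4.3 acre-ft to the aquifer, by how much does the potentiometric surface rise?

A = 1.2 mi² = 3.108 × 10^6 m²
ΔV = 4.3 acre-ft = 5304 m³
Δh = ΔV / (S × A) = 5304 m³ / (6.2 × 10^-5 × 3.108 × 10^6 m²) = 27.53 m

Δh ≈ 27.5 m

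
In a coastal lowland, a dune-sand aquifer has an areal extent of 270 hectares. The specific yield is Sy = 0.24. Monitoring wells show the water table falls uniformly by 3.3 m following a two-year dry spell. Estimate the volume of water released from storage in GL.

A = 270 hectares = 2.7 × 10^6 m²
ΔV = Sy × A × Δh = 0.24 × 2.7 × 10^6 m² × 3.3 m = 2.138 × 10^6 m³
ΔV = 2.138 × 10^6 m³ = 2.138 GL

ΔV ≈ 2.14 GL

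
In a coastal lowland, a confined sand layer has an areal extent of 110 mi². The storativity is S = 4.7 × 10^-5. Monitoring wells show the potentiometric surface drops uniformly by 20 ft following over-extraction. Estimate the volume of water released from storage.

A = 110 mi² = 2.849 × 10^8 m²
Δh = 20 ft = 6.096 m
ΔV = S × A × Δh = 4.7 × 10^-5 × 2.849 × 10^8 m² × 6.096 m = 81630 m³

ΔV ≈ 81600 m³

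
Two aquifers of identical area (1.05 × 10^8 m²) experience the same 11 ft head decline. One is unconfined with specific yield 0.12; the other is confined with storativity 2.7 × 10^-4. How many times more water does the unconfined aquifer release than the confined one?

ΔV_u / ΔV_c ≈ 444

Δh = 11 ft = 3.353 m
Unconfined: ΔV_u = Sy × A × Δh = 0.12 × 1.05 × 10^8 × 3.353 = 4.225 × 10^7 m³
Confined: ΔV_c = S × A × Δh = 2.7 × 10^-4 × 1.05 × 10^8 × 3.353 = 95050 m³
Ratio = ΔV_u / ΔV_c = Sy / S = 0.12 / 2.7 × 10^-4 = 444.4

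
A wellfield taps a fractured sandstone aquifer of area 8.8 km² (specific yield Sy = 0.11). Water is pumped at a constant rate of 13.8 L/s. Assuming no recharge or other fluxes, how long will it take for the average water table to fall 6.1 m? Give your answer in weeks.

A = 8.8 km² = 8.8 × 10^6 m²
ΔV = Sy × A × Δh = 0.11 × 8.8 × 10^6 × 6.1 = 5.905 × 10^6 m³
Q = 13.8 L/s = 1192 m³/d
t = ΔV / Q = 5.905 × 10^6 m³ / 1192 m³/d = 4952 d
t = 4952 d ≈ 707.5 weeks

t ≈ 707 weeks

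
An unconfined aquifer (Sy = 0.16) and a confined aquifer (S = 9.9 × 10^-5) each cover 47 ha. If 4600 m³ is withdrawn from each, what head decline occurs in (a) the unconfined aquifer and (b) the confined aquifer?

Δh_u ≈ 0.0612 m; Δh_c ≈ 98.9 m

A = 47 ha = 4.7 × 10^5 m²
Unconfined: Δh_u = ΔV/(Sy·A) = 4600/(0.16 × 4.7 × 10^5) = 0.06117 m
Confined: Δh_c = ΔV/(S·A) = 4600/(9.9 × 10^-5 × 4.7 × 10^5) = 98.86 m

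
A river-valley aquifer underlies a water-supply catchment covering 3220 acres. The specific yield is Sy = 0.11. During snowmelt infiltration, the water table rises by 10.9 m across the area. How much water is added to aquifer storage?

A = 3220 acres = 1.303 × 10^7 m²
ΔV = Sy × A × Δh = 0.11 × 1.303 × 10^7 m² × 10.9 m = 1.562 × 10^7 m³

ΔV ≈ 1.56 × 10^7 m³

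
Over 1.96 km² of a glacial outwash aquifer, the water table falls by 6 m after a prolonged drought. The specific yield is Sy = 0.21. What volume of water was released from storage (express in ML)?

ΔV ≈ 2470 ML

A = 1.96 km² = 1.96 × 10^6 m²
ΔV = Sy × A × Δh = 0.21 × 1.96 × 10^6 m² × 6 m = 2.47 × 10^6 m³
ΔV = 2.47 × 10^6 m³ = 2470 ML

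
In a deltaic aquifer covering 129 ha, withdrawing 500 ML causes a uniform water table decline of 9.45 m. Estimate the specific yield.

A = 129 ha = 1.29 × 10^6 m²
ΔV = 500 ML = 5 × 10^5 m³
Sy = ΔV / (A × Δh) = 5 × 10^5 m³ / (1.29 × 10^6 m² × 9.45 m) = 0.04102

Sy ≈ 0.041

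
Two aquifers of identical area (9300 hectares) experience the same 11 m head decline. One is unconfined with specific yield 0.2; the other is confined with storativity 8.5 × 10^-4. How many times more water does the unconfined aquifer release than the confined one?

ΔV_u / ΔV_c ≈ 235

A = 9300 hectares = 9.3 × 10^7 m²
Unconfined: ΔV_u = Sy × A × Δh = 0.2 × 9.3 × 10^7 × 11 = 2.046 × 10^8 m³
Confined: ΔV_c = S × A × Δh = 8.5 × 10^-4 × 9.3 × 10^7 × 11 = 8.695 × 10^5 m³
Ratio = ΔV_u / ΔV_c = Sy / S = 0.2 / 8.5 × 10^-4 = 235.3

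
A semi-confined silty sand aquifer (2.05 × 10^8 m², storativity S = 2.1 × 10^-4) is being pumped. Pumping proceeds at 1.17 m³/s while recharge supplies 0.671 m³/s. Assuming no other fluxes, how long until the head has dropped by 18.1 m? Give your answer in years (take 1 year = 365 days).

ΔV = S × A × Δh = 2.1 × 10^-4 × 2.05 × 10^8 × 18.1 = 7.792 × 10^5 m³
Net withdrawal = 1.17 − 0.671 = 0.499 m³/s = 43110 m³/d
t = ΔV / Q = 7.792 × 10^5 m³ / 43110 m³/d = 18.07 d
t = 18.07 d ≈ 0.04952 years

t ≈ 0.0495 years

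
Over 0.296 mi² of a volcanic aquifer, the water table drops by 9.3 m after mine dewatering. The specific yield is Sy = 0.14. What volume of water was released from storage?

A = 0.296 mi² = 7.666 × 10^5 m²
ΔV = Sy × A × Δh = 0.14 × 7.666 × 10^5 m² × 9.3 m = 9.982 × 10^5 m³

ΔV ≈ 9.98 × 10^5 m³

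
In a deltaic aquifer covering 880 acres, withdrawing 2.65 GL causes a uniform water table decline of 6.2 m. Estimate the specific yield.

Sy ≈ 0.12

A = 880 acres = 3.561 × 10^6 m²
ΔV = 2.65 GL = 2.65 × 10^6 m³
Sy = ΔV / (A × Δh) = 2.65 × 10^6 m³ / (3.561 × 10^6 m² × 6.2 m) = 0.12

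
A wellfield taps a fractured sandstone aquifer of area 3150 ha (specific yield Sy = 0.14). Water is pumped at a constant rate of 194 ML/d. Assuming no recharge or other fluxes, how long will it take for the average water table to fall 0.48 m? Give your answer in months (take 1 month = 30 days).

t ≈ 0.364 months

A = 3150 ha = 3.15 × 10^7 m²
ΔV = Sy × A × Δh = 0.14 × 3.15 × 10^7 × 0.48 = 2.117 × 10^6 m³
Q = 194 ML/d = 1.94 × 10^5 m³/d
t = ΔV / Q = 2.117 × 10^6 m³ / 1.94 × 10^5 m³/d = 10.91 d
t = 10.91 d ≈ 0.3637 months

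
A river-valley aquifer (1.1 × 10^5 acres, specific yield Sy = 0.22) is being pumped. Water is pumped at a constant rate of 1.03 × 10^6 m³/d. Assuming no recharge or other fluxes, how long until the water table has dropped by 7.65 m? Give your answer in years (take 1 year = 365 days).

A = 1.1 × 10^5 acres = 4.452 × 10^8 m²
ΔV = Sy × A × Δh = 0.22 × 4.452 × 10^8 × 7.65 = 7.492 × 10^8 m³
t = ΔV / Q = 7.492 × 10^8 m³ / 1.03 × 10^6 m³/d = 727.4 d
t = 727.4 d ≈ 1.993 years

t ≈ 1.99 years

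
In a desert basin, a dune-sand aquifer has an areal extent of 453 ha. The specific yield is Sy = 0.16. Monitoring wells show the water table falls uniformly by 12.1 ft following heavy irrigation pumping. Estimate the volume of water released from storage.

A = 453 ha = 4.53 × 10^6 m²
Δh = 12.1 ft = 3.688 m
ΔV = Sy × A × Δh = 0.16 × 4.53 × 10^6 m² × 3.688 m = 2.673 × 10^6 m³

ΔV ≈ 2.67 × 10^6 m³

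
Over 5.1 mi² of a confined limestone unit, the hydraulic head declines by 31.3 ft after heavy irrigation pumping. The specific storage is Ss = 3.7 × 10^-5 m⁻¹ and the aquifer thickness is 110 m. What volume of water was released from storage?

ΔV ≈ 5.13 × 10^5 m³

S = Ss × b = 3.7 × 10^-5 m⁻¹ × 110 m = 4.07 × 10^-3
A = 5.1 mi² = 1.321 × 10^7 m²
Δh = 31.3 ft = 9.54 m
ΔV = S × A × Δh = 0.00407 × 1.321 × 10^7 m² × 9.54 m = 5.129 × 10^5 m³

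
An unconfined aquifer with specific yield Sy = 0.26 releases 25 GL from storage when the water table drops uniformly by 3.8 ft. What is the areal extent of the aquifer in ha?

Δh = 3.8 ft = 1.158 m
ΔV = 25 GL = 2.5 × 10^7 m³
A = ΔV / (Sy × Δh) = 2.5 × 10^7 / (0.26 × 1.158) = 8.302 × 10^7 m²
A = 8.302 × 10^7 m² = 8302 ha

A ≈ 8300 ha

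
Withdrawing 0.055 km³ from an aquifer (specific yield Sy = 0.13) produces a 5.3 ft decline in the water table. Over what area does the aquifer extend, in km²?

A ≈ 262 km²

Δh = 5.3 ft = 1.615 m
ΔV = 0.055 km³ = 5.5 × 10^7 m³
A = ΔV / (Sy × Δh) = 5.5 × 10^7 / (0.13 × 1.615) = 2.619 × 10^8 m²
A = 2.619 × 10^8 m² = 261.9 km²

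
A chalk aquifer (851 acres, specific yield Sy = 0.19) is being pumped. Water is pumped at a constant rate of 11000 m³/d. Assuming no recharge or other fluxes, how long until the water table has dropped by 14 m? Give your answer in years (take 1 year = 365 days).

t ≈ 2.28 years

A = 851 acres = 3.444 × 10^6 m²
ΔV = Sy × A × Δh = 0.19 × 3.444 × 10^6 × 14 = 9.161 × 10^6 m³
t = ΔV / Q = 9.161 × 10^6 m³ / 11000 m³/d = 832.8 d
t = 832.8 d ≈ 2.282 years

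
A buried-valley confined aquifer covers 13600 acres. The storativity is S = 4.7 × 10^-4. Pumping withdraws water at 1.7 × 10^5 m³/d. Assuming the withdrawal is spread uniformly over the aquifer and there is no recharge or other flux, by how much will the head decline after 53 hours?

A = 13600 acres = 5.504 × 10^7 m²
t = 53 hours = 2.208 d
ΔV = Q × t = 1.7 × 10^5 m³/d × 2.208 d = 3.754 × 10^5 m³
Δh = ΔV / (S × A) = 3.754 × 10^5 / (4.7 × 10^-4 × 5.504 × 10^7) = 14.51 m

Δh ≈ 14.5 m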